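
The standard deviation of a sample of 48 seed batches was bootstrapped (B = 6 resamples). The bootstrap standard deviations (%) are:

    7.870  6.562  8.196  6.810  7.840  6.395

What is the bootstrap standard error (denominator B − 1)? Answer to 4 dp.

Bootstrap SE is the standard deviation of the 6 replicate standard deviations.
Mean of replicates: (7.870 + 6.562 + 8.196 + 6.810 + 7.840 + 6.395) / 6 = 43.67300 / 6 = 7.27883
Sum of squared deviations: (+0.59117)² + (−0.71683)² + (+0.91717)² + (−0.46883)² + (+0.56117)² + (−0.88383)² = 3.02040
Variance = 3.02040 / 5 = 0.60408
SE* = √0.60408

SE* = 0.7772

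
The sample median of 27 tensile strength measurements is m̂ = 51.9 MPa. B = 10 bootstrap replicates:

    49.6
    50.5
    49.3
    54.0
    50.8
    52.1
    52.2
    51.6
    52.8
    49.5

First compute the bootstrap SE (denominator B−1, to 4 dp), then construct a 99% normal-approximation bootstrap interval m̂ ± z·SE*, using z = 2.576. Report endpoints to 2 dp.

Mean of replicates = 51.2400; sum of squared deviations = 22.0640; SE* = √(22.0640/9) = 1.5657
Margin = 2.576 × 1.5657 = 4.033
Interval: 51.9 ± 4.033

(47.87, 55.93)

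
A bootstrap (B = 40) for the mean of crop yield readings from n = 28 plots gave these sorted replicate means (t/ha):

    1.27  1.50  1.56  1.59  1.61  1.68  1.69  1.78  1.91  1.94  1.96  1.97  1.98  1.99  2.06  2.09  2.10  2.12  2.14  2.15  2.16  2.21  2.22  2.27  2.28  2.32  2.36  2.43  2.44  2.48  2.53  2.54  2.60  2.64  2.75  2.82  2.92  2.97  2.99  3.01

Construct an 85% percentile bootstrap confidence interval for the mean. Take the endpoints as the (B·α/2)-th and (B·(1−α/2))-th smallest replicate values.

α = 0.15; lower rank = 40 × 0.075 = 3; upper rank = 40 × 0.925 = 37.
The 3rd smallest replicate is 1.56; the 37th is 2.92.

(1.56, 2.92)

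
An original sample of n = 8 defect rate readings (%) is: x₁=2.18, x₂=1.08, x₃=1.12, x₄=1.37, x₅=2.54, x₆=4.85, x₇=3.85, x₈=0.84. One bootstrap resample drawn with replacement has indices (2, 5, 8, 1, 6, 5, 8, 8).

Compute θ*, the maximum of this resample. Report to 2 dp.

Resample values: 1.08, 2.54, 0.84, 2.18, 4.85, 2.54, 0.84, 0.84.
Maximum = 4.85

θ* = 4.85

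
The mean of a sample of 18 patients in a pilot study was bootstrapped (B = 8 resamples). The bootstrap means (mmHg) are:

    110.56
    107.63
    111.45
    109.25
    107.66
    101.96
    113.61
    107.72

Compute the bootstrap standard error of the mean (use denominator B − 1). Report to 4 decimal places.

Bootstrap SE is the standard deviation of the 8 replicate means.
Mean of replicates: (110.56 + 107.63 + 111.45 + 109.25 + 107.66 + 101.96 + 113.61 + 107.72) / 8 = 869.84000 / 8 = 108.73000
Sum of squared deviations: (+1.83000)² + (−1.10000)² + (+2.72000)² + (+0.52000)² + (−1.07000)² + (−6.77000)² + (+4.88000)² + (−1.01000)² = 84.04000
Variance = 84.04000 / 7 = 12.00571
SE* = √12.00571

SE* = 3.4649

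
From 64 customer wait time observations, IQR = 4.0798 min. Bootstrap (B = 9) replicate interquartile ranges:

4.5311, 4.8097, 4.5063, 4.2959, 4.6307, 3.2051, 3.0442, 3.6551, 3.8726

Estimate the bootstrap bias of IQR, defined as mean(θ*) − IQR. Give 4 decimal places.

bias = −0.0186

mean(θ*) = (4.5311 + 4.8097 + 4.5063 + 4.2959 + 4.6307 + 3.2051 + 3.0442 + 3.6551 + 3.8726) / 9 = 4.06119
bias = 4.06119 − 4.0798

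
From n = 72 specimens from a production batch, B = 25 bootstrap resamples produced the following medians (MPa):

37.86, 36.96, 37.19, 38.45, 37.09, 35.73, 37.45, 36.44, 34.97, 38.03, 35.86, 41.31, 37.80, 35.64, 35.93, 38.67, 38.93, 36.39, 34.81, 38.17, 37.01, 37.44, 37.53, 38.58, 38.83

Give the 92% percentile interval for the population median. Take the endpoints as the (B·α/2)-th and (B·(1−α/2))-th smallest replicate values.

Sorted replicates: 34.81, 34.97, 35.64, 35.73, 35.86, 35.93, 36.39, 36.44, 36.96, 37.01, 37.09, 37.19, 37.44, 37.45, 37.53, 37.80, 37.86, 38.03, 38.17, 38.45, 38.58, 38.67, 38.83, 38.93, 41.31
α = 0.08; lower rank = 25 × 0.040 = 1; upper rank = 25 × 0.960 = 24.
The 1st smallest replicate is 34.81; the 24th is 38.93.

(34.81, 38.93)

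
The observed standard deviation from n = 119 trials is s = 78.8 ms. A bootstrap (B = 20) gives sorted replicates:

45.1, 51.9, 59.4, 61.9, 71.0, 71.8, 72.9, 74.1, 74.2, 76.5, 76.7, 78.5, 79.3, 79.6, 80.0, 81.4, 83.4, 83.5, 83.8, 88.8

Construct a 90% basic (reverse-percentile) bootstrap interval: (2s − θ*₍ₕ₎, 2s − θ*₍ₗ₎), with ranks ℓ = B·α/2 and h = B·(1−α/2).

(73.8, 112.5)

Percentile endpoints at ranks 1 and 19: θ*₍1₎ = 45.1, θ*₍19₎ = 83.8.
Basic interval reflects these around s:
  lower = 2 × 78.8 − 83.8 = 73.8
  upper = 2 × 78.8 − 45.1 = 112.5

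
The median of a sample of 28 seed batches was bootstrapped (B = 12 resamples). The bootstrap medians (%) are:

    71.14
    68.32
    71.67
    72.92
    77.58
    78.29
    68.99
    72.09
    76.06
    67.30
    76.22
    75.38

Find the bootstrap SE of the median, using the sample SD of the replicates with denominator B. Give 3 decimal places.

SE* = 3.546

Bootstrap SE is the standard deviation of the 12 replicate medians.
Mean of replicates: (71.14 + 68.32 + 71.67 + 72.92 + 77.58 + 78.29 + 68.99 + 72.09 + 76.06 + 67.30 + 76.22 + 75.38) / 12 = 875.9600 / 12 = 72.9967
Sum of squared deviations: (−1.8567)² + (−4.6767)² + (−1.3267)² + (−0.0767)² + (+4.5833)² + (+5.2933)² + (−4.0067)² + (−0.9067)² + (+3.0633)² + (−5.6967)² + (+3.2233)² + (+2.3833)² = 150.8923
Variance = 150.8923 / 12 = 12.5744
SE* = √12.5744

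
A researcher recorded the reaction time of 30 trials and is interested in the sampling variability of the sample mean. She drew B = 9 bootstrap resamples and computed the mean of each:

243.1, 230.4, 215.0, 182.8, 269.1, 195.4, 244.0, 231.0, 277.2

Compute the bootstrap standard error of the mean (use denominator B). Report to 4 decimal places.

SE* = 29.3247

Bootstrap SE is the standard deviation of the 9 replicate means.
Mean of replicates: (243.1 + 230.4 + 215.0 + 182.8 + 269.1 + 195.4 + 244.0 + 231.0 + 277.2) / 9 = 2088.00000 / 9 = 232.00000
Sum of squared deviations: (+11.10000)² + (−1.60000)² + (−17.00000)² + (−49.20000)² + (+37.10000)² + (−36.60000)² + (+12.00000)² + (−1.00000)² + (+45.20000)² = 7739.42000
Variance = 7739.42000 / 9 = 859.93556
SE* = √859.93556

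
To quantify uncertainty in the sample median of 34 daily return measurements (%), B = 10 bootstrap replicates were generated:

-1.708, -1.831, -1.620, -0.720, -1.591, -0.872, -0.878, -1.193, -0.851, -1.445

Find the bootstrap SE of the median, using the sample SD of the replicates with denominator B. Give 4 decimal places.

Bootstrap SE is the standard deviation of the 10 replicate medians.
Mean of replicates: ((-1.708) + (-1.831) + (-1.620) + (-0.720) + (-1.591) + (-0.872) + (-0.878) + (-1.193) + (-0.851) + (-1.445)) / 10 = -12.70900 / 10 = -1.27090
Sum of squared deviations: (−0.43710)² + (−0.56010)² + (−0.34910)² + (+0.55090)² + (−0.32010)² + (+0.39890)² + (+0.39290)² + (+0.07790)² + (+0.41990)² + (−0.17410)² = 1.55878
Variance = 1.55878 / 10 = 0.15588
SE* = √0.15588

SE* = 0.3948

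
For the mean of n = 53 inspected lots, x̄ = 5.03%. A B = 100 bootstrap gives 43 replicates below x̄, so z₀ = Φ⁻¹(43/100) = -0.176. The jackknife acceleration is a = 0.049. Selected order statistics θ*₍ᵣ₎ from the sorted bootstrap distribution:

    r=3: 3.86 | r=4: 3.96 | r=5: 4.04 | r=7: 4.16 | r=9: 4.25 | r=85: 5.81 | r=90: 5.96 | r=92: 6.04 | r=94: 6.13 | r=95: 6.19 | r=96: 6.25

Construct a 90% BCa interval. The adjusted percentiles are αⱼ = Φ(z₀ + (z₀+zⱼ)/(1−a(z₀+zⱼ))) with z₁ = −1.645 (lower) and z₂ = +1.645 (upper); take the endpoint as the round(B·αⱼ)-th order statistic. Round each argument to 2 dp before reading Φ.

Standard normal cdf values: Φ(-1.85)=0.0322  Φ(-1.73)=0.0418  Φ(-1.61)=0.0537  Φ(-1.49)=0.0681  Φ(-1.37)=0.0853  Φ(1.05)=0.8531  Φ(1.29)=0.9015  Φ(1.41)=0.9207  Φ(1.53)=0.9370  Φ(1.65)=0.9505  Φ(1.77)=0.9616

Lower: z₀ + z₁ = -0.176 + (-1.645) = -1.821; 1 − a(z₀+z₁) = 1 − (0.049)(-1.821) = 1.0892; argument = -0.176 + (-1.821)/1.0892 = -1.8478 → -1.85.
α₁ = Φ(-1.85) = 0.0322; rank = round(100 × 0.0322) = 3; θ*₍3₎ = 3.86.
Upper: z₀ + z₂ = 1.469; 1 − a(z₀+z₂) = 0.9280; argument = 1.4069 → 1.41; α₂ = 0.9207; rank = 92; θ*₍92₎ = 6.04.

(3.86, 6.04)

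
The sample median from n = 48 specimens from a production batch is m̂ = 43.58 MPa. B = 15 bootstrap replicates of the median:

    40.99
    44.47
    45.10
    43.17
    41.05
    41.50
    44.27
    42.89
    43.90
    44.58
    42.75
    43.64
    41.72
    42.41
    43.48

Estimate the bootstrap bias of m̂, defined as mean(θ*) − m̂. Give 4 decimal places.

mean(θ*) = (40.99 + 44.47 + 45.10 + 43.17 + 41.05 + 41.50 + 44.27 + 42.89 + 43.90 + 44.58 + 42.75 + 43.64 + 41.72 + 42.41 + 43.48) / 15 = 43.06133
bias = 43.06133 − 43.58

bias = −0.5187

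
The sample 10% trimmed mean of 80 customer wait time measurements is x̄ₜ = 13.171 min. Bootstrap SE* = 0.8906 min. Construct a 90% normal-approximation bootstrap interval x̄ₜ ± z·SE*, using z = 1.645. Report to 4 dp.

(11.7060, 14.6360)

Margin = 1.645 × 0.8906 = 1.46504
Interval: 13.171 ± 1.46504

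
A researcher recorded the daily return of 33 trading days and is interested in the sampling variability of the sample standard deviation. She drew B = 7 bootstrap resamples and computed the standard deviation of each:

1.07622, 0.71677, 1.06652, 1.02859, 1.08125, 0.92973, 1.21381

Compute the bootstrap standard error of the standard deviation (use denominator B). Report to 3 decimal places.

SE* = 0.145

Bootstrap SE is the standard deviation of the 7 replicate standard deviations.
Mean of replicates: (1.07622 + 0.71677 + 1.06652 + 1.02859 + 1.08125 + 0.92973 + 1.21381) / 7 = 7.112890 / 7 = 1.016127
Sum of squared deviations: (+0.060093)² + (−0.299357)² + (+0.050393)² + (+0.012463)² + (+0.065123)² + (−0.086397)² + (+0.197683)² = 0.146705
Variance = 0.146705 / 7 = 0.020958
SE* = √0.020958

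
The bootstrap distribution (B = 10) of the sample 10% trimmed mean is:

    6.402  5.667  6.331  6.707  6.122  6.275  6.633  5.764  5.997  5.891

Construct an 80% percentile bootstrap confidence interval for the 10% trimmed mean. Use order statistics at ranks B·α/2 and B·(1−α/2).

Sorted replicates: 5.667, 5.764, 5.891, 5.997, 6.122, 6.275, 6.331, 6.402, 6.633, 6.707
α = 0.20; lower rank = 10 × 0.100 = 1; upper rank = 10 × 0.900 = 9.
The 1st smallest replicate is 5.667; the 9th is 6.633.

(5.667, 6.633)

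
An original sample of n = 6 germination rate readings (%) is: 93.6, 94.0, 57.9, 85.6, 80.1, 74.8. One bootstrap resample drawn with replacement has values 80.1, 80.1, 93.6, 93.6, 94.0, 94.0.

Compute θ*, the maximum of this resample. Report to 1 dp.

θ* = 94.0

Maximum = 94.0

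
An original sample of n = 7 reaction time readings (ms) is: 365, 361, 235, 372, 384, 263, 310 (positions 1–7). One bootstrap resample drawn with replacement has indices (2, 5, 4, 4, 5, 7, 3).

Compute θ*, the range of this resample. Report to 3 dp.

Resample values: 361, 384, 372, 372, 384, 310, 235.
Range = 384 − 235 = 149.000

θ* = 149.000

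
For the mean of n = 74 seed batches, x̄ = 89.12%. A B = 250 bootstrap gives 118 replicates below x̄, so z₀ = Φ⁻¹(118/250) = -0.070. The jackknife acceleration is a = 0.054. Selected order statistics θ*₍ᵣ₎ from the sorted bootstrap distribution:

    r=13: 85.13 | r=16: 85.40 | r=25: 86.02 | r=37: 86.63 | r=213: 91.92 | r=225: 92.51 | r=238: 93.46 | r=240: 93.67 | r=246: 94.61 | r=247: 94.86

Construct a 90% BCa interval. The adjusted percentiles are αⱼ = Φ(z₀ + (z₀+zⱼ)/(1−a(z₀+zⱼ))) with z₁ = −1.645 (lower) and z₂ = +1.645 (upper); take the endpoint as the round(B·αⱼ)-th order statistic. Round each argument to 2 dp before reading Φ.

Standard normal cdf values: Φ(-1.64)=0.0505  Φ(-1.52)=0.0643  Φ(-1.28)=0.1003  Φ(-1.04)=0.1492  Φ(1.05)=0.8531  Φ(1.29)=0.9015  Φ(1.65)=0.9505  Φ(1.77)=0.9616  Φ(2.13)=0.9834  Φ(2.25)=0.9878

(85.13, 93.46)

Lower: z₀ + z₁ = -0.070 + (-1.645) = -1.715; 1 − a(z₀+z₁) = 1 − (0.054)(-1.715) = 1.0926; argument = -0.070 + (-1.715)/1.0926 = -1.6396 → -1.64.
α₁ = Φ(-1.64) = 0.0505; rank = round(250 × 0.0505) = 13; θ*₍13₎ = 85.13.
Upper: z₀ + z₂ = 1.575; 1 − a(z₀+z₂) = 0.9150; argument = 1.6514 → 1.65; α₂ = 0.9505; rank = 238; θ*₍238₎ = 93.46.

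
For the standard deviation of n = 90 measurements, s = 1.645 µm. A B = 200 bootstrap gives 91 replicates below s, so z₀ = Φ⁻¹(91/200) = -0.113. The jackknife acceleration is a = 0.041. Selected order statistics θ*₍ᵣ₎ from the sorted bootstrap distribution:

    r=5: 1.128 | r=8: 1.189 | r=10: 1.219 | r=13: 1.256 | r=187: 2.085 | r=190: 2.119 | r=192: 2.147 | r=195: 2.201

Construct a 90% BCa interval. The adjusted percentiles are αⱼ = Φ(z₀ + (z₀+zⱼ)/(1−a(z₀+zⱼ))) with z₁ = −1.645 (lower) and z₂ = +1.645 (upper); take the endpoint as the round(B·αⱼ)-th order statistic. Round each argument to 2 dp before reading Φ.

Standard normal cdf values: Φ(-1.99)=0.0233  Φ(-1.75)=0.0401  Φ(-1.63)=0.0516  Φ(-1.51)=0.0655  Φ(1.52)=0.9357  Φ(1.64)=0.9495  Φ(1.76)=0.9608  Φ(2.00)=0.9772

(1.189, 2.085)

Lower: z₀ + z₁ = -0.113 + (-1.645) = -1.758; 1 − a(z₀+z₁) = 1 − (0.041)(-1.758) = 1.0721; argument = -0.113 + (-1.758)/1.0721 = -1.7528 → -1.75.
α₁ = Φ(-1.75) = 0.0401; rank = round(200 × 0.0401) = 8; θ*₍8₎ = 1.189.
Upper: z₀ + z₂ = 1.532; 1 − a(z₀+z₂) = 0.9372; argument = 1.5217 → 1.52; α₂ = 0.9357; rank = 187; θ*₍187₎ = 2.085.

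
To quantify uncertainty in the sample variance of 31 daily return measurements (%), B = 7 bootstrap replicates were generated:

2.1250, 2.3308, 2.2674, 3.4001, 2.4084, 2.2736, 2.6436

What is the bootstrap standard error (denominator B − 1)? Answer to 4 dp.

SE* = 0.4308

Bootstrap SE is the standard deviation of the 7 replicate variances.
Mean of replicates: (2.1250 + 2.3308 + 2.2674 + 3.4001 + 2.4084 + 2.2736 + 2.6436) / 7 = 17.44890 / 7 = 2.49270
Sum of squared deviations: (−0.36770)² + (−0.16190)² + (−0.22530)² + (+0.90740)² + (−0.08430)² + (−0.21910)² + (+0.15090)² = 1.11343
Variance = 1.11343 / 6 = 0.18557
SE* = √0.18557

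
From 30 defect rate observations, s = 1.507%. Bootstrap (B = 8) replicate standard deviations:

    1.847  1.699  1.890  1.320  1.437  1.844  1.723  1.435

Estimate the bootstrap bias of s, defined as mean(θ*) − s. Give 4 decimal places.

mean(θ*) = (1.847 + 1.699 + 1.890 + 1.320 + 1.437 + 1.844 + 1.723 + 1.435) / 8 = 1.64938
bias = 1.64938 − 1.507

bias = +0.1424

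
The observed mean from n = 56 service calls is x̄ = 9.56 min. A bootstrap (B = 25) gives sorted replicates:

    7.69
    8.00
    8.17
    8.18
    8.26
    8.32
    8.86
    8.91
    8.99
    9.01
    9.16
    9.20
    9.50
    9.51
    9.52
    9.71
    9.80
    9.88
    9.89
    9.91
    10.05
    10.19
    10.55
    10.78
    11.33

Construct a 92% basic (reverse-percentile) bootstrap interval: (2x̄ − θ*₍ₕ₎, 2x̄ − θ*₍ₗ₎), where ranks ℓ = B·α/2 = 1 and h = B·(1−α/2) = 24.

Percentile endpoints at ranks 1 and 24: θ*₍1₎ = 7.69, θ*₍24₎ = 10.78.
Basic interval reflects these around x̄:
  lower = 2 × 9.56 − 10.78 = 8.34
  upper = 2 × 9.56 − 7.69 = 11.43

(8.34, 11.43)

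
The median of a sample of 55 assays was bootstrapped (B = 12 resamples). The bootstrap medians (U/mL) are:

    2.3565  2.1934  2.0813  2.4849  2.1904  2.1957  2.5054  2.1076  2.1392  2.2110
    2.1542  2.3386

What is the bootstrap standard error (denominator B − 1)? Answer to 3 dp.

SE* = 0.142

Bootstrap SE is the standard deviation of the 12 replicate medians.
Mean of replicates: (2.3565 + 2.1934 + 2.0813 + 2.4849 + 2.1904 + 2.1957 + 2.5054 + 2.1076 + 2.1392 + 2.2110 + 2.1542 + 2.3386) / 12 = 26.95820 / 12 = 2.24652
Sum of squared deviations: (+0.10998)² + (−0.05312)² + (−0.16522)² + (+0.23838)² + (−0.05612)² + (−0.05082)² + (+0.25888)² + (−0.13892)² + (−0.10732)² + (−0.03552)² + (−0.09232)² + (+0.09208)² = 0.22087
Variance = 0.22087 / 11 = 0.02008
SE* = √0.02008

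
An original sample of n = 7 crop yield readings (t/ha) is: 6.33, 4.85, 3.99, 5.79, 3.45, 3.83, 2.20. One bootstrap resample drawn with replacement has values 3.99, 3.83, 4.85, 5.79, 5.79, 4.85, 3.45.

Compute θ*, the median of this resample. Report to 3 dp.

Sorted: 3.45, 3.83, 3.99, 4.85, 4.85, 5.79, 5.79
Median = middle value = 4.850

θ* = 4.850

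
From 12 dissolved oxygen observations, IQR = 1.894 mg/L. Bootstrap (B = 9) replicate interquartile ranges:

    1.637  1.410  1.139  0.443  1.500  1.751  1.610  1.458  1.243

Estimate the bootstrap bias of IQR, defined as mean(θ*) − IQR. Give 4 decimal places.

mean(θ*) = (1.637 + 1.410 + 1.139 + 0.443 + 1.500 + 1.751 + 1.610 + 1.458 + 1.243) / 9 = 1.35456
bias = 1.35456 − 1.894

bias = −0.5394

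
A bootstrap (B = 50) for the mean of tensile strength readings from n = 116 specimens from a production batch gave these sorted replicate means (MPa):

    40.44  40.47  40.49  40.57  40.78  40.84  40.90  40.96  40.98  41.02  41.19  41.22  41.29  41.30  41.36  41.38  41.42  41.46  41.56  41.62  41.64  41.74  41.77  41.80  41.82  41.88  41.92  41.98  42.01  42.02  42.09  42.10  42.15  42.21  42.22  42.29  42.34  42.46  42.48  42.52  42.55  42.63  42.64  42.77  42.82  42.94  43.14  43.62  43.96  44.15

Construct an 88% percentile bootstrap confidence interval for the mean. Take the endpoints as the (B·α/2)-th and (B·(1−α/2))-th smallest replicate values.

(40.49, 43.14)

α = 0.12; lower rank = 50 × 0.060 = 3; upper rank = 50 × 0.940 = 47.
The 3rd smallest replicate is 40.49; the 47th is 43.14.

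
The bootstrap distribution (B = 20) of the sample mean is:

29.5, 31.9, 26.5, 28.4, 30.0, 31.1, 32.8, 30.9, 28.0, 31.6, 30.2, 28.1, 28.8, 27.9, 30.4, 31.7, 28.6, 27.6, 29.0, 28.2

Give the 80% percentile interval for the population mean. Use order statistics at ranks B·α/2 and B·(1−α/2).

Sorted replicates: 26.5, 27.6, 27.9, 28.0, 28.1, 28.2, 28.4, 28.6, 28.8, 29.0, 29.5, 30.0, 30.2, 30.4, 30.9, 31.1, 31.6, 31.7, 31.9, 32.8
α = 0.20; lower rank = 20 × 0.100 = 2; upper rank = 20 × 0.900 = 18.
The 2nd smallest replicate is 27.6; the 18th is 31.7.

(27.6, 31.7)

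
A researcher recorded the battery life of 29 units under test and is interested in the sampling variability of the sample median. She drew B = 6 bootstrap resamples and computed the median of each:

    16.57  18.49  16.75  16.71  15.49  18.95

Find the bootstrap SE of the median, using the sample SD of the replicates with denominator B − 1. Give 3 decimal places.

SE* = 1.302

Bootstrap SE is the standard deviation of the 6 replicate medians.
Mean of replicates: (16.57 + 18.49 + 16.75 + 16.71 + 15.49 + 18.95) / 6 = 102.9600 / 6 = 17.1600
Sum of squared deviations: (−0.5900)² + (+1.3300)² + (−0.4100)² + (−0.4500)² + (−1.6700)² + (+1.7900)² = 8.4806
Variance = 8.4806 / 5 = 1.6961
SE* = √1.6961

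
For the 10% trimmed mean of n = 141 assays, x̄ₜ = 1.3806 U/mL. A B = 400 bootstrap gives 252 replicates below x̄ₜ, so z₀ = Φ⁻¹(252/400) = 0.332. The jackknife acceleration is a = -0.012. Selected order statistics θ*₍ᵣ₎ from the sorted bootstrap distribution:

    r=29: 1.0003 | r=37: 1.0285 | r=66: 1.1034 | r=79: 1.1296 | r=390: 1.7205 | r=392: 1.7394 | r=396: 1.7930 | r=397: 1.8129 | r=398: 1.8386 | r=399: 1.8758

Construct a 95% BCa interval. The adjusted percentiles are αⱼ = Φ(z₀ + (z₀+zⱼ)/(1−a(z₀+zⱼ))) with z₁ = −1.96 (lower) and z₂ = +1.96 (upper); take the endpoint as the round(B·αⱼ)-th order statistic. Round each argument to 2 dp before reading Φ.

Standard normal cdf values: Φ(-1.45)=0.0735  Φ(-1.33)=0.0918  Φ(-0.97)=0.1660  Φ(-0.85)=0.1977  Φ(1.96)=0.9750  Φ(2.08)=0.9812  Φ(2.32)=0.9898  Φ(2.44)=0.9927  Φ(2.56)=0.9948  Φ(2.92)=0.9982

Lower: z₀ + z₁ = 0.332 + (-1.960) = -1.628; 1 − a(z₀+z₁) = 1 − (-0.012)(-1.628) = 0.9805; argument = 0.332 + (-1.628)/0.9805 = -1.3284 → -1.33.
α₁ = Φ(-1.33) = 0.0918; rank = round(400 × 0.0918) = 37; θ*₍37₎ = 1.0285.
Upper: z₀ + z₂ = 2.292; 1 − a(z₀+z₂) = 1.0275; argument = 2.5626 → 2.56; α₂ = 0.9948; rank = 398; θ*₍398₎ = 1.8386.

(1.0285, 1.8386)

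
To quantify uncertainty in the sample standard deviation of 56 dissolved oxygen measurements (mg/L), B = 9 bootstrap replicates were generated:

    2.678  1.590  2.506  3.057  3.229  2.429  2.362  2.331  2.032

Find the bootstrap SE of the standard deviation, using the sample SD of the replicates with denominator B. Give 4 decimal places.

SE* = 0.4672

Bootstrap SE is the standard deviation of the 9 replicate standard deviations.
Mean of replicates: (2.678 + 1.590 + 2.506 + 3.057 + 3.229 + 2.429 + 2.362 + 2.331 + 2.032) / 9 = 22.21400 / 9 = 2.46822
Sum of squared deviations: (+0.20978)² + (−0.87822)² + (+0.03778)² + (+0.58878)² + (+0.76078)² + (−0.03922)² + (−0.10622)² + (−0.13722)² + (−0.43622)² = 1.96409
Variance = 1.96409 / 9 = 0.21823
SE* = √0.21823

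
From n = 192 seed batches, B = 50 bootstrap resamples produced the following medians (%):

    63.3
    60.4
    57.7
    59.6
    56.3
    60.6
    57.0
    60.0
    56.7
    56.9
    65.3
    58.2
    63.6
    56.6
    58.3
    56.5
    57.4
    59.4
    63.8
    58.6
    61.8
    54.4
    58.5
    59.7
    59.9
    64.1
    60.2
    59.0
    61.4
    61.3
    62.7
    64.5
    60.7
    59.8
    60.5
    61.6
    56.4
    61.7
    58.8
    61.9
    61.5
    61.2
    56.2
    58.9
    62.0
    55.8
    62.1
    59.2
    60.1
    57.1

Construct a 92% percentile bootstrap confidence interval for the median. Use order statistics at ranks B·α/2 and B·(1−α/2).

(55.8, 64.1)

Sorted replicates: 54.4, 55.8, 56.2, 56.3, 56.4, 56.5, 56.6, 56.7, 56.9, 57.0, 57.1, 57.4, 57.7, 58.2, 58.3, 58.5, 58.6, 58.8, 58.9, 59.0, 59.2, 59.4, 59.6, 59.7, 59.8, 59.9, 60.0, 60.1, 60.2, 60.4, 60.5, 60.6, 60.7, 61.2, 61.3, 61.4, 61.5, 61.6, 61.7, 61.8, 61.9, 62.0, 62.1, 62.7, 63.3, 63.6, 63.8, 64.1, 64.5, 65.3
α = 0.08; lower rank = 50 × 0.040 = 2; upper rank = 50 × 0.960 = 48.
The 2nd smallest replicate is 55.8; the 48th is 64.1.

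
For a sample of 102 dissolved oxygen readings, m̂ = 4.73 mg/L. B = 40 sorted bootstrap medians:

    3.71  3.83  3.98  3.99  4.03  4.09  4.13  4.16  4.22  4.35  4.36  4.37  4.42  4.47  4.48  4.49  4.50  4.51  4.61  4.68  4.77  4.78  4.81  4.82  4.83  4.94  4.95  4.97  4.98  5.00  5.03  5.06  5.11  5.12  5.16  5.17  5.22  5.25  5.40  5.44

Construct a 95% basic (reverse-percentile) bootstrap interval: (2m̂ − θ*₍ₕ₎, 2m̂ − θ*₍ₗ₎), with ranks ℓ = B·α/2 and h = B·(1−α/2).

Percentile endpoints at ranks 1 and 39: θ*₍1₎ = 3.71, θ*₍39₎ = 5.40.
Basic interval reflects these around m̂:
  lower = 2 × 4.73 − 5.40 = 4.06
  upper = 2 × 4.73 − 3.71 = 5.75

(4.06, 5.75)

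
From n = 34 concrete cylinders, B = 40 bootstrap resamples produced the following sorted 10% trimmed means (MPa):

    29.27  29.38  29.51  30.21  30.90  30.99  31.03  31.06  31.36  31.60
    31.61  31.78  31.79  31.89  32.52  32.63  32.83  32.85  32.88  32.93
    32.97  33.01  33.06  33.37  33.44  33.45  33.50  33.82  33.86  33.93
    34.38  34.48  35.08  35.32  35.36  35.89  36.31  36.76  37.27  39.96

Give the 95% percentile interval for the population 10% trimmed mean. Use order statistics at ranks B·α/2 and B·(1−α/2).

(29.27, 37.27)

α = 0.05; lower rank = 40 × 0.025 = 1; upper rank = 40 × 0.975 = 39.
The 1st smallest replicate is 29.27; the 39th is 37.27.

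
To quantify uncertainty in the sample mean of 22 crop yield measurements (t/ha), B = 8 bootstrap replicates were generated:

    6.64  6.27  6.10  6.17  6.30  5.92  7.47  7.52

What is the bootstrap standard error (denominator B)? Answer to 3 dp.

Bootstrap SE is the standard deviation of the 8 replicate means.
Mean of replicates: (6.64 + 6.27 + 6.10 + 6.17 + 6.30 + 5.92 + 7.47 + 7.52) / 8 = 52.3900 / 8 = 6.5488
Sum of squared deviations: (+0.0912)² + (−0.2788)² + (−0.4488)² + (−0.3788)² + (−0.2488)² + (−0.6288)² + (+0.9212)² + (+0.9712)² = 2.6801
Variance = 2.6801 / 8 = 0.3350
SE* = √0.3350

SE* = 0.579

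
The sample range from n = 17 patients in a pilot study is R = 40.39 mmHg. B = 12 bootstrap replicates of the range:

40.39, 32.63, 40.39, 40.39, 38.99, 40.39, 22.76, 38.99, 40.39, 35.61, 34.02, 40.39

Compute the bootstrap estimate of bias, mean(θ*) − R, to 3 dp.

bias = −3.278

mean(θ*) = (40.39 + 32.63 + 40.39 + 40.39 + 38.99 + 40.39 + 22.76 + 38.99 + 40.39 + 35.61 + 34.02 + 40.39) / 12 = 37.1117
bias = 37.1117 − 40.39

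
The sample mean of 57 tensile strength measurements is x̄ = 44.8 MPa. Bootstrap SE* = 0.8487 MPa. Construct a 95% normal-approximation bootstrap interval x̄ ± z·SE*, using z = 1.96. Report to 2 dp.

Margin = 1.96 × 0.8487 = 1.663
Interval: 44.8 ± 1.663

(43.14, 46.46)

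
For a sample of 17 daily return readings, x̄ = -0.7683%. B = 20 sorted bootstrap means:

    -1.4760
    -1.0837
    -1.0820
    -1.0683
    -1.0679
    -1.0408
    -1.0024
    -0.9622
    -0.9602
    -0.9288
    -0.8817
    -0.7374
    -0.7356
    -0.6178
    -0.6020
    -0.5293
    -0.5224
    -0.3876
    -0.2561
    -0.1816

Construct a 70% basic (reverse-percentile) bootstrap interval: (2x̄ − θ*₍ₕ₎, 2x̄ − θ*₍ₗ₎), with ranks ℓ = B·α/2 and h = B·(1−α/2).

(-1.0142, -0.4546)

Percentile endpoints at ranks 3 and 17: θ*₍3₎ = -1.0820, θ*₍17₎ = -0.5224.
Basic interval reflects these around x̄:
  lower = 2 × -0.7683 − -0.5224 = -1.0142
  upper = 2 × -0.7683 − -1.0820 = -0.4546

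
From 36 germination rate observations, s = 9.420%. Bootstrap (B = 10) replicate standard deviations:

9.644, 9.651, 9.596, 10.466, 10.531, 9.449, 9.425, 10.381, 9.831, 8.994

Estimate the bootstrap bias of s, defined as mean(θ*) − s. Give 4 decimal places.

bias = +0.3768

mean(θ*) = (9.644 + 9.651 + 9.596 + 10.466 + 10.531 + 9.449 + 9.425 + 10.381 + 9.831 + 8.994) / 10 = 9.79680
bias = 9.79680 − 9.420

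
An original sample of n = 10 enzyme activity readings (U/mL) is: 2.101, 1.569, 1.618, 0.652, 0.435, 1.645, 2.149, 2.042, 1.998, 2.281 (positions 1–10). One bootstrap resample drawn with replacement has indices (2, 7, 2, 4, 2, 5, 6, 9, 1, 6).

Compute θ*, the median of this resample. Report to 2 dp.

θ* = 1.61

Resample values: 1.569, 2.149, 1.569, 0.652, 1.569, 0.435, 1.645, 1.998, 2.101, 1.645.
Sorted: 0.435, 0.652, 1.569, 1.569, 1.569, 1.645, 1.645, 1.998, 2.101, 2.149
Median = average of the two middle values = 1.61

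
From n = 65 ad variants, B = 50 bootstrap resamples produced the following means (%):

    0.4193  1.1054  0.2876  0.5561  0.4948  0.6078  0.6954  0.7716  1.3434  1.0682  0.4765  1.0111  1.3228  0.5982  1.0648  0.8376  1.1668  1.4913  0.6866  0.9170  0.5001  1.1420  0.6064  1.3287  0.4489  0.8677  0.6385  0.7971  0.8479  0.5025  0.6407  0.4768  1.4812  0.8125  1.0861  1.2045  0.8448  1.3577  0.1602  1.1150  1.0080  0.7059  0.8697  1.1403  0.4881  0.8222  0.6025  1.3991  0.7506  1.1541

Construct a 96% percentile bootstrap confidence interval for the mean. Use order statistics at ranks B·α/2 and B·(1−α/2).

Sorted replicates: 0.1602, 0.2876, 0.4193, 0.4489, 0.4765, 0.4768, 0.4881, 0.4948, 0.5001, 0.5025, 0.5561, 0.5982, 0.6025, 0.6064, 0.6078, 0.6385, 0.6407, 0.6866, 0.6954, 0.7059, 0.7506, 0.7716, 0.7971, 0.8125, 0.8222, 0.8376, 0.8448, 0.8479, 0.8677, 0.8697, 0.9170, 1.0080, 1.0111, 1.0648, 1.0682, 1.0861, 1.1054, 1.1150, 1.1403, 1.1420, 1.1541, 1.1668, 1.2045, 1.3228, 1.3287, 1.3434, 1.3577, 1.3991, 1.4812, 1.4913
α = 0.04; lower rank = 50 × 0.020 = 1; upper rank = 50 × 0.980 = 49.
The 1st smallest replicate is 0.1602; the 49th is 1.4812.

(0.1602, 1.4812)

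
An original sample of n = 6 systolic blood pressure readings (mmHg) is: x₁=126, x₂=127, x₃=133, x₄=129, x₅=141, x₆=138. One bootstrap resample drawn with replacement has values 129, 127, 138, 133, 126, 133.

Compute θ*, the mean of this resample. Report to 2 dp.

Mean = (129 + 127 + 138 + 133 + 126 + 133) / 6 = 786.0 / 6 = 131.00

θ* = 131.00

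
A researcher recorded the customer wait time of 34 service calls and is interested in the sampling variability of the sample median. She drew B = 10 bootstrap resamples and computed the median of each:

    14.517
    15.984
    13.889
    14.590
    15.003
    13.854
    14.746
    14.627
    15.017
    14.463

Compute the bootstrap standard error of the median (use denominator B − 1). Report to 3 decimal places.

SE* = 0.607

Bootstrap SE is the standard deviation of the 10 replicate medians.
Mean of replicates: (14.517 + 15.984 + 13.889 + 14.590 + 15.003 + 13.854 + 14.746 + 14.627 + 15.017 + 14.463) / 10 = 146.6900 / 10 = 14.6690
Sum of squared deviations: (−0.1520)² + (+1.3150)² + (−0.7800)² + (−0.0790)² + (+0.3340)² + (−0.8150)² + (+0.0770)² + (−0.0420)² + (+0.3480)² + (−0.2060)² = 3.3140
Variance = 3.3140 / 9 = 0.3682
SE* = √0.3682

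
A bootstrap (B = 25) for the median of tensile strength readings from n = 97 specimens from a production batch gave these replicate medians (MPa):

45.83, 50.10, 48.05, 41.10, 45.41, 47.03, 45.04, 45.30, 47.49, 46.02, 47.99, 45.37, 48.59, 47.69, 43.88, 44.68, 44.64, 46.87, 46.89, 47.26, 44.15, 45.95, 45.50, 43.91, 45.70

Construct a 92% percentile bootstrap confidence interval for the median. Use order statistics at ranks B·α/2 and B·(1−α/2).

Sorted replicates: 41.10, 43.88, 43.91, 44.15, 44.64, 44.68, 45.04, 45.30, 45.37, 45.41, 45.50, 45.70, 45.83, 45.95, 46.02, 46.87, 46.89, 47.03, 47.26, 47.49, 47.69, 47.99, 48.05, 48.59, 50.10
α = 0.08; lower rank = 25 × 0.040 = 1; upper rank = 25 × 0.960 = 24.
The 1st smallest replicate is 41.10; the 24th is 48.59.

(41.10, 48.59)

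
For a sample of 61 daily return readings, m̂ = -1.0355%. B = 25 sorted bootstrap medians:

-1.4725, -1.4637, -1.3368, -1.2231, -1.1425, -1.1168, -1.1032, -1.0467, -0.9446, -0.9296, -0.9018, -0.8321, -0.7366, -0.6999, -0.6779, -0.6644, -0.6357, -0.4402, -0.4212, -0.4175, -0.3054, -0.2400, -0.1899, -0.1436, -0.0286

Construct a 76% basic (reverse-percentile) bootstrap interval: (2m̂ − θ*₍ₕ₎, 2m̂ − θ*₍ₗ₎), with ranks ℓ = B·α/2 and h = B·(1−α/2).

(-1.8310, -0.7342)

Percentile endpoints at ranks 3 and 22: θ*₍3₎ = -1.3368, θ*₍22₎ = -0.2400.
Basic interval reflects these around m̂:
  lower = 2 × -1.0355 − -0.2400 = -1.8310
  upper = 2 × -1.0355 − -1.3368 = -0.7342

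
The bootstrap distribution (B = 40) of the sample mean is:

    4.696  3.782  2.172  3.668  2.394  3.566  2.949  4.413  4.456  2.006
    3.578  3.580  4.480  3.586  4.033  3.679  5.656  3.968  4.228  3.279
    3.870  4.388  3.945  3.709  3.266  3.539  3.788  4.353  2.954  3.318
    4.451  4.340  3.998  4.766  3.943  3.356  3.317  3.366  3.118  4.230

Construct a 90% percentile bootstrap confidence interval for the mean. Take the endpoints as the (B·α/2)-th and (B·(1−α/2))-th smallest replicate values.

(2.172, 4.696)

Sorted replicates: 2.006, 2.172, 2.394, 2.949, 2.954, 3.118, 3.266, 3.279, 3.317, 3.318, 3.356, 3.366, 3.539, 3.566, 3.578, 3.580, 3.586, 3.668, 3.679, 3.709, 3.782, 3.788, 3.870, 3.943, 3.945, 3.968, 3.998, 4.033, 4.228, 4.230, 4.340, 4.353, 4.388, 4.413, 4.451, 4.456, 4.480, 4.696, 4.766, 5.656
α = 0.10; lower rank = 40 × 0.050 = 2; upper rank = 40 × 0.950 = 38.
The 2nd smallest replicate is 2.172; the 38th is 4.696.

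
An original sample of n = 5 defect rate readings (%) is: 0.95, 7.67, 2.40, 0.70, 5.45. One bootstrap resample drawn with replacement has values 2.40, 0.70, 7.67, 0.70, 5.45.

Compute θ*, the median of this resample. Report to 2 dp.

Sorted: 0.70, 0.70, 2.40, 5.45, 7.67
Median = middle value = 2.40

θ* = 2.40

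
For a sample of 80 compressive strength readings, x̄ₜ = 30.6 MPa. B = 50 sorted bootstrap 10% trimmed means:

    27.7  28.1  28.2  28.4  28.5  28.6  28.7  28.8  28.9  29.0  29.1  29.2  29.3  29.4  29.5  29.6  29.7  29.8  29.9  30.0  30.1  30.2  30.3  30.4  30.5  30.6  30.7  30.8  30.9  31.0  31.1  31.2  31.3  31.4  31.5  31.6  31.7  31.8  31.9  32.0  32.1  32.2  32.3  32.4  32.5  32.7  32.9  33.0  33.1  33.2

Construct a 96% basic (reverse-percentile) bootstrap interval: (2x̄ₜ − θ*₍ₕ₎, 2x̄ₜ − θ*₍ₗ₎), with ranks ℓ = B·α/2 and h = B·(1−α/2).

(28.1, 33.5)

Percentile endpoints at ranks 1 and 49: θ*₍1₎ = 27.7, θ*₍49₎ = 33.1.
Basic interval reflects these around x̄ₜ:
  lower = 2 × 30.6 − 33.1 = 28.1
  upper = 2 × 30.6 − 27.7 = 33.5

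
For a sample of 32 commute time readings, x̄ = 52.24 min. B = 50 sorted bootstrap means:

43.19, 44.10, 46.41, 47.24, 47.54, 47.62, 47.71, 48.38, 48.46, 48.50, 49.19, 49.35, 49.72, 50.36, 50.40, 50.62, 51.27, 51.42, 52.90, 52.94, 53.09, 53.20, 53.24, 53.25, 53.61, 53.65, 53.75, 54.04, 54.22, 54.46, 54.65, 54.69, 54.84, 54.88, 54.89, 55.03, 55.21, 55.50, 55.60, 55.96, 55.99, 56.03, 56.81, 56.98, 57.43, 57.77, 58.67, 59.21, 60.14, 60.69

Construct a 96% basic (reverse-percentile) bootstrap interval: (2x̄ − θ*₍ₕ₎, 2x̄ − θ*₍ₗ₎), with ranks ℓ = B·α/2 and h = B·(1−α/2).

Percentile endpoints at ranks 1 and 49: θ*₍1₎ = 43.19, θ*₍49₎ = 60.14.
Basic interval reflects these around x̄:
  lower = 2 × 52.24 − 60.14 = 44.34
  upper = 2 × 52.24 − 43.19 = 61.29

(44.34, 61.29)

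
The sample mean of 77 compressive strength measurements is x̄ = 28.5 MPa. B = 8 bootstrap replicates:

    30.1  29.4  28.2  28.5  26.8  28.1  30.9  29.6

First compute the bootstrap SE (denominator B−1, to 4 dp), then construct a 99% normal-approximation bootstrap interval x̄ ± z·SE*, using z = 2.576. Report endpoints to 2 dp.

(25.15, 31.85)

Mean of replicates = 28.9500; sum of squared deviations = 11.8600; SE* = √(11.8600/7) = 1.3016
Margin = 2.576 × 1.3016 = 3.353
Interval: 28.5 ± 3.353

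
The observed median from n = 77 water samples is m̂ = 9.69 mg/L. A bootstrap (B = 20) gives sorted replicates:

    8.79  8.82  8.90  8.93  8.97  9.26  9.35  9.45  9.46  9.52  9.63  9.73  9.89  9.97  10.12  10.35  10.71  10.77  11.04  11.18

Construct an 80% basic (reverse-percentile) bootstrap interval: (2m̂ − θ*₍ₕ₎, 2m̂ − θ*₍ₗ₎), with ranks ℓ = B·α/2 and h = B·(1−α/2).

(8.61, 10.56)

Percentile endpoints at ranks 2 and 18: θ*₍2₎ = 8.82, θ*₍18₎ = 10.77.
Basic interval reflects these around m̂:
  lower = 2 × 9.69 − 10.77 = 8.61
  upper = 2 × 9.69 − 8.82 = 10.56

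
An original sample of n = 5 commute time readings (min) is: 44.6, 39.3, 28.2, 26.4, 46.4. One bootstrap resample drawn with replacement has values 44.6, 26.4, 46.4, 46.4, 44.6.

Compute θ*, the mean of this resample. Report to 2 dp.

Mean = (44.6 + 26.4 + 46.4 + 46.4 + 44.6) / 5 = 208.40 / 5 = 41.68

θ* = 41.68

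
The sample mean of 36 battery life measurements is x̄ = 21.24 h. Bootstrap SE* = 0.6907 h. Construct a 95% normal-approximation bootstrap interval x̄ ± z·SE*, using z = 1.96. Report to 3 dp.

Margin = 1.96 × 0.6907 = 1.3538
Interval: 21.24 ± 1.3538

(19.886, 22.594)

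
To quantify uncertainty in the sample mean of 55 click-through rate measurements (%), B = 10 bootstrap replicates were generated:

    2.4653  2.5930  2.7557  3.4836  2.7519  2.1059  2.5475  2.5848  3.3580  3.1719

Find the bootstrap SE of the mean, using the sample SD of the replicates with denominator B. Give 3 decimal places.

Bootstrap SE is the standard deviation of the 10 replicate means.
Mean of replicates: (2.4653 + 2.5930 + 2.7557 + 3.4836 + 2.7519 + 2.1059 + 2.5475 + 2.5848 + 3.3580 + 3.1719) / 10 = 27.81760 / 10 = 2.78176
Sum of squared deviations: (−0.31646)² + (−0.18876)² + (−0.02606)² + (+0.70184)² + (−0.02986)² + (−0.67586)² + (−0.23426)² + (−0.19696)² + (+0.57624)² + (+0.39014)² = 1.66465
Variance = 1.66465 / 10 = 0.16646
SE* = √0.16646

SE* = 0.408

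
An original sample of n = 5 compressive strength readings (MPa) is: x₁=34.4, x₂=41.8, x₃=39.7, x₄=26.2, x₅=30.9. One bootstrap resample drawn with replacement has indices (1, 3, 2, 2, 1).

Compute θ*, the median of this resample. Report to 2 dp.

Resample values: 34.4, 39.7, 41.8, 41.8, 34.4.
Sorted: 34.4, 34.4, 39.7, 41.8, 41.8
Median = middle value = 39.70

θ* = 39.70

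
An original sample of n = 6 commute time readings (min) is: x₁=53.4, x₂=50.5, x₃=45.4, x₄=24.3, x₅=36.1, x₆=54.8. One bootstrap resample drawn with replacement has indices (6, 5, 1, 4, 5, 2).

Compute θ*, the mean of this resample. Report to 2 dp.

θ* = 42.53

Resample values: 54.8, 36.1, 53.4, 24.3, 36.1, 50.5.
Mean = (54.8 + 36.1 + 53.4 + 24.3 + 36.1 + 50.5) / 6 = 255.20 / 6 = 42.53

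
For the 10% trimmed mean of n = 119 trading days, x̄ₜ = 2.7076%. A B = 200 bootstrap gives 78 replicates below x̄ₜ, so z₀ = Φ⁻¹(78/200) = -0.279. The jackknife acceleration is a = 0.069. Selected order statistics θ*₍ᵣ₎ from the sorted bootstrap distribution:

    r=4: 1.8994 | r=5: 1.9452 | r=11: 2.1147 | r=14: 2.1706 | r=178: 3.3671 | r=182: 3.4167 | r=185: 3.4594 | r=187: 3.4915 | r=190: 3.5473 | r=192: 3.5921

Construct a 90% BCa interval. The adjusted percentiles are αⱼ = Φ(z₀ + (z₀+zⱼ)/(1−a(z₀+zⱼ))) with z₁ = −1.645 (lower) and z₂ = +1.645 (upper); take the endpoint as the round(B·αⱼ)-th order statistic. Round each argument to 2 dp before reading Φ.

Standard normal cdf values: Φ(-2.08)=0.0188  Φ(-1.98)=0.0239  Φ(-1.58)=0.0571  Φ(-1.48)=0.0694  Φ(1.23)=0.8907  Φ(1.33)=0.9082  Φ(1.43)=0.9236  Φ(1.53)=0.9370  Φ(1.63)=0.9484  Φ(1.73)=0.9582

Lower: z₀ + z₁ = -0.279 + (-1.645) = -1.924; 1 − a(z₀+z₁) = 1 − (0.069)(-1.924) = 1.1328; argument = -0.279 + (-1.924)/1.1328 = -1.9775 → -1.98.
α₁ = Φ(-1.98) = 0.0239; rank = round(200 × 0.0239) = 5; θ*₍5₎ = 1.9452.
Upper: z₀ + z₂ = 1.366; 1 − a(z₀+z₂) = 0.9057; argument = 1.2291 → 1.23; α₂ = 0.8907; rank = 178; θ*₍178₎ = 3.3671.

(1.9452, 3.3671)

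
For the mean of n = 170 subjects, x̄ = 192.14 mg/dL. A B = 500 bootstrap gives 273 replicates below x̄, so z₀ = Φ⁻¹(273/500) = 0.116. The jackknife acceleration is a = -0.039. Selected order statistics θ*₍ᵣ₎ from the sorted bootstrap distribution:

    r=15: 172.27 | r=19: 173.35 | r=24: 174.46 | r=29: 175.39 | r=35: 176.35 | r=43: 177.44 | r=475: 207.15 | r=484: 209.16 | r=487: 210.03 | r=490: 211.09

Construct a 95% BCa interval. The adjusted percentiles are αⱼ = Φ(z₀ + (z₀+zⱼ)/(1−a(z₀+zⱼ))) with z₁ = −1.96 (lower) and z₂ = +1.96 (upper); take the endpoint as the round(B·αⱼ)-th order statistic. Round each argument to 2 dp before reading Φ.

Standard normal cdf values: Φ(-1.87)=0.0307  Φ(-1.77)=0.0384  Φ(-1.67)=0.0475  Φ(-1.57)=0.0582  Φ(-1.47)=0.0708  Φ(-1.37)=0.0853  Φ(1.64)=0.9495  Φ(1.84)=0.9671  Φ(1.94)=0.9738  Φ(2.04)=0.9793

(172.27, 211.09)

Lower: z₀ + z₁ = 0.116 + (-1.960) = -1.844; 1 − a(z₀+z₁) = 1 − (-0.039)(-1.844) = 0.9281; argument = 0.116 + (-1.844)/0.9281 = -1.8709 → -1.87.
α₁ = Φ(-1.87) = 0.0307; rank = round(500 × 0.0307) = 15; θ*₍15₎ = 172.27.
Upper: z₀ + z₂ = 2.076; 1 − a(z₀+z₂) = 1.0810; argument = 2.0365 → 2.04; α₂ = 0.9793; rank = 490; θ*₍490₎ = 211.09.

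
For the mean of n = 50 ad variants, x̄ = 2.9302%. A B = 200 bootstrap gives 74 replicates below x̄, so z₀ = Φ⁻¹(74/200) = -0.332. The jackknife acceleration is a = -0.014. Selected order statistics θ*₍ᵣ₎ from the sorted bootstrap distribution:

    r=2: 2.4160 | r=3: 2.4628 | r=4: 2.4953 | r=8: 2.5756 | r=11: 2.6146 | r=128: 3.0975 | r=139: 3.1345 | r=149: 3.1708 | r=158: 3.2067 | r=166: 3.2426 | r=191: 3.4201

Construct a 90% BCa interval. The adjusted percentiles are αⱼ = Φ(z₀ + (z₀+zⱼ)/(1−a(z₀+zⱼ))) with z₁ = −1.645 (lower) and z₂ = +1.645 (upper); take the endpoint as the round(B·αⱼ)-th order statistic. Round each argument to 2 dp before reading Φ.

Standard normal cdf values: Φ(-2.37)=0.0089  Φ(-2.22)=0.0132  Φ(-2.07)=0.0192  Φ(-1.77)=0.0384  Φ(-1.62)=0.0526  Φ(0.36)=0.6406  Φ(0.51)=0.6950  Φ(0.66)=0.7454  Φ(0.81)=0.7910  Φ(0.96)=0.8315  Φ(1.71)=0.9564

Lower: z₀ + z₁ = -0.332 + (-1.645) = -1.977; 1 − a(z₀+z₁) = 1 − (-0.014)(-1.977) = 0.9723; argument = -0.332 + (-1.977)/0.9723 = -2.3653 → -2.37.
α₁ = Φ(-2.37) = 0.0089; rank = round(200 × 0.0089) = 2; θ*₍2₎ = 2.4160.
Upper: z₀ + z₂ = 1.313; 1 − a(z₀+z₂) = 1.0184; argument = 0.9573 → 0.96; α₂ = 0.8315; rank = 166; θ*₍166₎ = 3.2426.

(2.4160, 3.2426)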